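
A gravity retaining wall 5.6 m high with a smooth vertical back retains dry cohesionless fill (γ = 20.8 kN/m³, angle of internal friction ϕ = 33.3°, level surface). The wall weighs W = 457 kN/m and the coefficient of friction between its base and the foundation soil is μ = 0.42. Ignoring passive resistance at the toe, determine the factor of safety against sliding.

2.02

K_a = tan²(45° − 33.3°/2) = 0.2911.
P_a = ½K_aγH² = 0.5×0.2911×20.8×5.6² = 94.95 kN/m, acting at H/3 = 1.867 m above the base.
FS_sliding = μW / P_a = 0.42×457 / 94.95 = 2.021.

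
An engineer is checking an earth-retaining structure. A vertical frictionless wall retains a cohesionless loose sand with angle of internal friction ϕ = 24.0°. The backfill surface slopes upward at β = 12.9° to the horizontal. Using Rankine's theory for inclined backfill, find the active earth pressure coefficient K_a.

K_a = cos β · (cos β − √(cos²β − cos²φ)) / (cos β + √(cos²β − cos²φ)).
cos β = 0.9748, cos φ = 0.9135, √(cos²β − cos²φ) = 0.3400.
K_a = 0.9748 × (0.9748 − 0.3400)/(0.9748 + 0.3400) = 0.4706.

0.471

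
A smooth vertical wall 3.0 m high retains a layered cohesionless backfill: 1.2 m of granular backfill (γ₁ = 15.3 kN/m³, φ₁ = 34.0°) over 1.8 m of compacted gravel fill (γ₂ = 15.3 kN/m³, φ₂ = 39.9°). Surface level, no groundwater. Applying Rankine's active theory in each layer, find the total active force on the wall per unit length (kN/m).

K_a1 = tan²(45°−34.0°/2) = 0.2827; K_a2 = tan²(45°−39.9°/2) = 0.2184.
Layer 1: σ at base = K_a1 γ₁ h₁ = 5.191 kPa; P₁ = ½×5.191×1.2 = 3.114.
Layer 2: σ_v at top = γ₁h₁ = 18.36; σ_h top = K_a2×18.36 = 4.010; σ_h base = K_a2×(18.36+15.3×1.8) = 10.03.
P₂ = ½(4.010+10.03)×1.8 = 12.63. Total P_a = 3.114+12.63 = 15.75 kN/m.

15.7 kN/m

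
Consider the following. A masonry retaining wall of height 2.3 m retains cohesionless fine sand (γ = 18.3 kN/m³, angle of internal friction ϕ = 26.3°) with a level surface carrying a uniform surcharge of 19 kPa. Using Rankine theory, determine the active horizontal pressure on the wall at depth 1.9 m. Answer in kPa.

K_a = (1 − sin φ)/(1 + sin φ) = 0.3859.
σ_v = γz + q = 18.3 × 1.9 + 19 = 53.77 kPa.
σ_h = K_a σ_v = 0.3859 × 53.77 = 20.75 kPa.

20.8 kPa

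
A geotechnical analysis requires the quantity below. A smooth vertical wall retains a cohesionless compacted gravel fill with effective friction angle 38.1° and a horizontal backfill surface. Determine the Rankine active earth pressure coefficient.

K_a = tan²(45° − φ/2) = tan²(25.95°) = 0.2368.

0.237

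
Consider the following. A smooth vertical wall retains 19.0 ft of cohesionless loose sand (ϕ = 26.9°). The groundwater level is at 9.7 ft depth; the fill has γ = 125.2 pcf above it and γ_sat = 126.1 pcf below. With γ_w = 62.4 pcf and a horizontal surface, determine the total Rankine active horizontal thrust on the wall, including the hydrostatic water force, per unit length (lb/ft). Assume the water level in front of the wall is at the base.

K_a = tan²(45° − φ/2) = 0.3770.
γ' = 126.1 − 62.4 = 63.70 pcf. Depth below WT = 9.3 ft.
σ'_h at WT = K_a γ d_w = 457.8 psf; at base = 457.8 + K_a γ' × 9.3 = 681.2 psf.
P₁ (0–9.7 ft) = ½×457.8×9.7 = 2221. P₂ (9.7–19.0 ft) = ½(457.8+681.2)×9.3 = 5296.
P_w = ½ γ_w h₂² = 0.5×62.4×9.3² = 2698. Total = 2221+5296+2698 = 10220 lb/ft.

10200 lb/ft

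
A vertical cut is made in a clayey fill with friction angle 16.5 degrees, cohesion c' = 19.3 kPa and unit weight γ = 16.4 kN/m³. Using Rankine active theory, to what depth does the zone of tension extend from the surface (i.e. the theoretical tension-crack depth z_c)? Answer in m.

K_a = tan²(45° − 16.5°/2) = 0.5576; √K_a = 0.7467.
The active pressure is zero where K_a γ z = 2c√K_a, so z_c = 2c/(γ√K_a) = 2×19.3/(16.4×0.7467) = 3.152 m.

3.15 m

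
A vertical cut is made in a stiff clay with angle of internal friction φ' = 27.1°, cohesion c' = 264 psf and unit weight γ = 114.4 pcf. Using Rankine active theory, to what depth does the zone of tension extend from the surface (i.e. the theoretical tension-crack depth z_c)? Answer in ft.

7.55 ft

K_a = tan²(45° − 27.1°/2) = 0.3741; √K_a = 0.6116.
The active pressure is zero where K_a γ z = 2c√K_a, so z_c = 2c/(γ√K_a) = 2×264/(114.4×0.6116) = 7.546 ft.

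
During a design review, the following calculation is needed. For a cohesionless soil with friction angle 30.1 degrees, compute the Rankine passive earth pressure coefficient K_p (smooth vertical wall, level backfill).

K_p = (1 + sin φ)/(1 − sin φ) = tan²(45° + 30.1°/2) = 3.012.

3.01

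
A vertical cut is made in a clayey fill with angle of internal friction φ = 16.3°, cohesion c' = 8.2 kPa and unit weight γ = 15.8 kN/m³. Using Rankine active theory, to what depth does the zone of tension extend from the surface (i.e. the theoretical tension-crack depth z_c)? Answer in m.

1.38 m

K_a = tan²(45° − 16.3°/2) = 0.5617; √K_a = 0.7495.
The active pressure is zero where K_a γ z = 2c√K_a, so z_c = 2c/(γ√K_a) = 2×8.2/(15.8×0.7495) = 1.385 m.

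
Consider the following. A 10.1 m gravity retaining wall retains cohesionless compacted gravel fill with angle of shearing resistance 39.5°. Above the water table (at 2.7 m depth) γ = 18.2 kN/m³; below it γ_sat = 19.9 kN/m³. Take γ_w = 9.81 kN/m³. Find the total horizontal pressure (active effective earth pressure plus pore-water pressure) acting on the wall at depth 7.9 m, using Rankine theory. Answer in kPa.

K_a = (1 − sin φ)/(1 + sin φ) = 0.2224.
γ' = 19.9 − 9.81 = 10.09 kN/m³.
Effective vertical stress at 7.9 m: σ'_v = 18.2×2.7 + 10.09×5.20 = 101.6 kPa.
σ'_h = K_a σ'_v = 0.2224 × 101.6 = 22.60 kPa; u = γ_w × 5.20 = 51.01 kPa.
Total σ_h = 22.60 + 51.01 = 73.61 kPa.

73.6 kPa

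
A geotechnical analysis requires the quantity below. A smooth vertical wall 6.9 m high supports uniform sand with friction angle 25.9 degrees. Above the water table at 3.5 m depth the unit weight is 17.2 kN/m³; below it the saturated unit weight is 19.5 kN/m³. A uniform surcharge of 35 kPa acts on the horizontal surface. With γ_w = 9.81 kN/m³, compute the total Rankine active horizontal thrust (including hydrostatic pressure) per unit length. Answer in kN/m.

295 kN/m

K_a = tan²(45° − φ/2) = 0.3920.
γ' = 19.5 − 9.81 = 9.690 kN/m³. h₂ = H − d_w = 3.4 m.
σ'_h: at surface K_a·q = 13.72; at WT K_a(q+γd_w) = 37.32; at base K_a(q+γd_w+γ'h₂) = 50.23 kPa.
P₁ = ½(13.72+37.32)×3.5 = 89.31; P₂ = ½(37.32+50.23)×3.4 = 148.8; P_w = ½γ_w h₂² = 56.70.
Total = 89.31+148.8+56.70 = 294.8 kN/m.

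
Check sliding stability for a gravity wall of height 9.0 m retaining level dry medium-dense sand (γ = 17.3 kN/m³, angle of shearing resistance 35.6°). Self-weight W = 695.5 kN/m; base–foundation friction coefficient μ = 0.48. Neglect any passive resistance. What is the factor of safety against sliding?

K_a = tan²(45° − 35.6°/2) = 0.2641.
P_a = ½K_aγH² = 0.5×0.2641×17.3×9.0² = 185.1 kN/m, acting at H/3 = 3.000 m above the base.
FS_sliding = μW / P_a = 0.48×695.5 / 185.1 = 1.804.

1.80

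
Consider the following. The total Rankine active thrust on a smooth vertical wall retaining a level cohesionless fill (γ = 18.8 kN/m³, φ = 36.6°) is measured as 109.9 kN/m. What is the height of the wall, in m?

K_a = 0.2530. P_a = ½ K_a γ H² ⇒ H = √(2P_a/(K_a γ)).
H = √(2×109.9/(0.2530×18.8)) = 6.798 m.

6.80 m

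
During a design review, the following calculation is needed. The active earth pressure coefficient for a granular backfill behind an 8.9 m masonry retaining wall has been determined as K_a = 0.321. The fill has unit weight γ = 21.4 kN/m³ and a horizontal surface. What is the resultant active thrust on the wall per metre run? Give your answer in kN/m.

P = ½ K_a γ H² = 0.5 × 0.321 × 21.4 × 8.9² = 272.1 kN/m.

272 kN/m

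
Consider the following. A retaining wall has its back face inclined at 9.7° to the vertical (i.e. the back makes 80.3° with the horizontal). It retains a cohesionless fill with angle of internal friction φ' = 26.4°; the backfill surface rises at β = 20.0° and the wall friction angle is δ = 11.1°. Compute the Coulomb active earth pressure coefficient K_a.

K_a = sin²(α+φ) / [sin²α · sin(α−δ) · (1 + √{sin(φ+δ)sin(φ−β) / (sin(α−δ)sin(α+β))})²].
With α = 80.3°, φ = 26.4°, δ = 11.1°, β = 20.0°: K_a = 0.6246.

0.625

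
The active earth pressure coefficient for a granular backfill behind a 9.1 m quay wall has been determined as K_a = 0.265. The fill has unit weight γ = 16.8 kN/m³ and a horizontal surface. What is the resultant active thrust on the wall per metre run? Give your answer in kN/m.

184 kN/m

P = ½ K_a γ H² = 0.5 × 0.265 × 16.8 × 9.1² = 184.3 kN/m.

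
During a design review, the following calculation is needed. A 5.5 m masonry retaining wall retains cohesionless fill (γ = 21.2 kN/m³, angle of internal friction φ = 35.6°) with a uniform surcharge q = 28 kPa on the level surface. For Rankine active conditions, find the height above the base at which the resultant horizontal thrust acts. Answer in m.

K_a = 0.2641.
Triangular part P₁ = ½K_aγH² = 84.69 at H/3 = 1.833 m; rectangular part P₂ = K_a q H = 40.68 at H/2 = 2.750 m.
ȳ = (P₁·1.833 + P₂·2.750)/(P₁+P₂) = 2.131 m.

2.13 m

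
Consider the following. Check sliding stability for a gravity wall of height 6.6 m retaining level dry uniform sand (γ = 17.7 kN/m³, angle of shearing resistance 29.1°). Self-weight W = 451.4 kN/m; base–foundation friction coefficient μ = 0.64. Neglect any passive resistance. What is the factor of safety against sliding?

2.17

K_a = tan²(45° − 29.1°/2) = 0.3456.
P_a = ½K_aγH² = 0.5×0.3456×17.7×6.6² = 133.2 kN/m, acting at H/3 = 2.200 m above the base.
FS_sliding = μW / P_a = 0.64×451.4 / 133.2 = 2.168.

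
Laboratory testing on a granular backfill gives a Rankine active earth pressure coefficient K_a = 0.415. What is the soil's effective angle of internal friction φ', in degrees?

K_a = tan²(45° − φ/2) ⇒ 45° − φ/2 = arctan(√0.415) = 32.79°.
φ = 2(45° − 32.79°) = 24.42°.

24.4°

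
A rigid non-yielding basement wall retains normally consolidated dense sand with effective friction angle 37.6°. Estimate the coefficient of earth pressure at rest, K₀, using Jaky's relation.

0.390

K₀ = 1 − sin φ' = 1 − sin 37.6° = 0.3899.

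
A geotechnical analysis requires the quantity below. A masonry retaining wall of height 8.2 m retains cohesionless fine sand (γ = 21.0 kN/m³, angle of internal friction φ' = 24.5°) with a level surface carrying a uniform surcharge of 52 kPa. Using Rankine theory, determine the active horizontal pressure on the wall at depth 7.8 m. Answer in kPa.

K_a = (1 − sin φ)/(1 + sin φ) = 0.4137.
σ_v = γz + q = 21.0 × 7.8 + 52 = 215.8 kPa.
σ_h = K_a σ_v = 0.4137 × 215.8 = 89.28 kPa.

89.3 kPa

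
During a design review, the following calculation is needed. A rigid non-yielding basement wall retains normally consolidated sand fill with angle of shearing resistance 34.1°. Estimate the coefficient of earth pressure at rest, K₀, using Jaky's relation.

K₀ = 1 − sin φ' = 1 − sin 34.1° = 0.4394.

0.439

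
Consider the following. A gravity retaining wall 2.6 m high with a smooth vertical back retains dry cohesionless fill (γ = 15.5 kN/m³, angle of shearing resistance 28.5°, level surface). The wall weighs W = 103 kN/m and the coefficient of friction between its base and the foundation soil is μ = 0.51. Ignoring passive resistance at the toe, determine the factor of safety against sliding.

2.83

K_a = tan²(45° − 28.5°/2) = 0.3540.
P_a = ½K_aγH² = 0.5×0.3540×15.5×2.6² = 18.54 kN/m, acting at H/3 = 0.8667 m above the base.
FS_sliding = μW / P_a = 0.51×103 / 18.54 = 2.833.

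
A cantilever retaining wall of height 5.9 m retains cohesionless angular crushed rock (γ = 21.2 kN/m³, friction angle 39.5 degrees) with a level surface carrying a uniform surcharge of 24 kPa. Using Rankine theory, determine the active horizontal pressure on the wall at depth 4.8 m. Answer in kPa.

K_a = (1 − sin φ)/(1 + sin φ) = 0.2224.
σ_v = γz + q = 21.2 × 4.8 + 24 = 125.8 kPa.
σ_h = K_a σ_v = 0.2224 × 125.8 = 27.97 kPa.

28.0 kPa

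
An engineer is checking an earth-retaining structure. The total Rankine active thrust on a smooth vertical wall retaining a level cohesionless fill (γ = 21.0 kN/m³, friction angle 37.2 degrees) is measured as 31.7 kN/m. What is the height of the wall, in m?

3.50 m

K_a = 0.2464. P_a = ½ K_a γ H² ⇒ H = √(2P_a/(K_a γ)).
H = √(2×31.7/(0.2464×21.0)) = 3.500 m.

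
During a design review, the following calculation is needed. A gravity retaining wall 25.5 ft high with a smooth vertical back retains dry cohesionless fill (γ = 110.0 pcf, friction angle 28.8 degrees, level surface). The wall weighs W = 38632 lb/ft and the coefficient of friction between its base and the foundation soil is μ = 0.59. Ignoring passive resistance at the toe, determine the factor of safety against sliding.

K_a = tan²(45° − 28.8°/2) = 0.3498.
P_a = ½K_aγH² = 0.5×0.3498×110.0×25.5² = 12510 lb/ft, acting at H/3 = 8.500 ft above the base.
FS_sliding = μW / P_a = 0.59×38632 / 12510 = 1.822.

1.82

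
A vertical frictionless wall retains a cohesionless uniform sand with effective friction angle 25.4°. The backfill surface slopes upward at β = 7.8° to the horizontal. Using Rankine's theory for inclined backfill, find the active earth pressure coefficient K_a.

K_a = cos β · (cos β − √(cos²β − cos²φ)) / (cos β + √(cos²β − cos²φ)).
cos β = 0.9907, cos φ = 0.9033, √(cos²β − cos²φ) = 0.4069.
K_a = 0.9907 × (0.9907 − 0.4069)/(0.9907 + 0.4069) = 0.4139.

0.414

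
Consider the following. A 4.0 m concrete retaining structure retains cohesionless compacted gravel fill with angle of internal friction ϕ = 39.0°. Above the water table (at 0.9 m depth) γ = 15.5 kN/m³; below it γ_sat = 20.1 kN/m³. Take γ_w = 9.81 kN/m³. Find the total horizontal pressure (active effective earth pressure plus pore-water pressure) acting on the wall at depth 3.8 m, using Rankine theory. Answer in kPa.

K_a = (1 − sin φ)/(1 + sin φ) = 0.2275.
γ' = 20.1 − 9.81 = 10.29 kN/m³.
Effective vertical stress at 3.8 m: σ'_v = 15.5×0.9 + 10.29×2.90 = 43.79 kPa.
σ'_h = K_a σ'_v = 0.2275 × 43.79 = 9.963 kPa; u = γ_w × 2.90 = 28.45 kPa.
Total σ_h = 9.963 + 28.45 = 38.41 kPa.

38.4 kPa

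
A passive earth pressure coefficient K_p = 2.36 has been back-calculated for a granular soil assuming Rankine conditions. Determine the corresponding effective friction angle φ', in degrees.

23.9°

K_p = (1+sin φ)/(1−sin φ) ⇒ sin φ = (K_p − 1)/(K_p + 1) = 0.4048.
φ = arcsin(0.4048) = 23.88°.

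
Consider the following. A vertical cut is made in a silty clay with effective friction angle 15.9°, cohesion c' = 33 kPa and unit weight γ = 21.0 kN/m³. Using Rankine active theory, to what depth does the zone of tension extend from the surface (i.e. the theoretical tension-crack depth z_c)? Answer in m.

4.16 m

K_a = tan²(45° − 15.9°/2) = 0.5699; √K_a = 0.7549.
The active pressure is zero where K_a γ z = 2c√K_a, so z_c = 2c/(γ√K_a) = 2×33/(21.0×0.7549) = 4.163 m.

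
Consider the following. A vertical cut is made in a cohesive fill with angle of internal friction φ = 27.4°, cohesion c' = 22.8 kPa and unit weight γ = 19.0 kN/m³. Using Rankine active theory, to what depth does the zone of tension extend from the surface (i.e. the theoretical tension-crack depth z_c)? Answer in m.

K_a = tan²(45° − 27.4°/2) = 0.3697; √K_a = 0.6080.
The active pressure is zero where K_a γ z = 2c√K_a, so z_c = 2c/(γ√K_a) = 2×22.8/(19.0×0.6080) = 3.947 m.

3.95 m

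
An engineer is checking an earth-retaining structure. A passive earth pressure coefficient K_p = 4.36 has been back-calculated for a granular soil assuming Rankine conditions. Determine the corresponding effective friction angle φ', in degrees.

K_p = (1+sin φ)/(1−sin φ) ⇒ sin φ = (K_p − 1)/(K_p + 1) = 0.6269.
φ = arcsin(0.6269) = 38.82°.

38.8°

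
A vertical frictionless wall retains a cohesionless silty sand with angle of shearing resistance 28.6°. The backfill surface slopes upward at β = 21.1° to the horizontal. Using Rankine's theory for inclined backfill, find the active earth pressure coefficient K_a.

K_a = cos β · (cos β − √(cos²β − cos²φ)) / (cos β + √(cos²β − cos²φ)).
cos β = 0.9330, cos φ = 0.8780, √(cos²β − cos²φ) = 0.3155.
K_a = 0.9330 × (0.9330 − 0.3155)/(0.9330 + 0.3155) = 0.4614.

0.461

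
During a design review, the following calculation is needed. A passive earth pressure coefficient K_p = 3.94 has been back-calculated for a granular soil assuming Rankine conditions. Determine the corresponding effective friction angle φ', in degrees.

36.5°

K_p = (1+sin φ)/(1−sin φ) ⇒ sin φ = (K_p − 1)/(K_p + 1) = 0.5951.
φ = arcsin(0.5951) = 36.52°.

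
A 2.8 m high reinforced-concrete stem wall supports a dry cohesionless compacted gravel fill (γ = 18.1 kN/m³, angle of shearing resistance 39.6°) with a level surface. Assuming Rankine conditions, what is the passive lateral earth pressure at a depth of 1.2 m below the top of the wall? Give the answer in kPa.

K_p = (1 + sin φ)/(1 − sin φ) = 4.516.
σ_h = K_p γ z = 4.516 × 18.1 × 1.2 = 98.09 kPa.

98.1 kPa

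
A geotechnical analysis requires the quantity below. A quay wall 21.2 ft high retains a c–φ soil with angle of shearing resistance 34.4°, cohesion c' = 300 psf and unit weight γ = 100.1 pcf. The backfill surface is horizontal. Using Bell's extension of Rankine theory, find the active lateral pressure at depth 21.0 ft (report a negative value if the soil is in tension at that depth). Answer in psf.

268 psf

K_a = (1 − sin φ)/(1 + sin φ) = 0.2780.
σ_a = K_a γ z − 2c√K_a = 0.2780×100.1×21.0 − 2×300×0.5272 = 268.0 psf.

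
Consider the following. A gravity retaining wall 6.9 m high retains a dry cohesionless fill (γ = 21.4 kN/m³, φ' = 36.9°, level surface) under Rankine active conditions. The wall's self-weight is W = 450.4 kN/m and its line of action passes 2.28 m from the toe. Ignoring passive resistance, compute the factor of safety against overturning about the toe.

K_a = tan²(45° − 36.9°/2) = 0.2497.
P_a = ½K_aγH² = 0.5×0.2497×21.4×6.9² = 127.2 kN/m, acting at H/3 = 2.300 m above the base.
Overturning moment M_o = P_a × H/3 = 127.2 × 2.300 = 292.5.
Resisting moment M_r = W × 2.28 = 450.4 × 2.28 = 1027.
FS_overturning = M_r/M_o = 1027/292.5 = 3.510.

3.51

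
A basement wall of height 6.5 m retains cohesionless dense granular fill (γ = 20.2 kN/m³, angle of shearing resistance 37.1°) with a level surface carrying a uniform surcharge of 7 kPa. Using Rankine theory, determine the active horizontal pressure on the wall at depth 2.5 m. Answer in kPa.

14.2 kPa

K_a = (1 − sin φ)/(1 + sin φ) = 0.2475.
σ_v = γz + q = 20.2 × 2.5 + 7 = 57.50 kPa.
σ_h = K_a σ_v = 0.2475 × 57.50 = 14.23 kPa.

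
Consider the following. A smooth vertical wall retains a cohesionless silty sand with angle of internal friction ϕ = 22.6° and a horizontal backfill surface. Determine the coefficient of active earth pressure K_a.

K_a = (1 − sin φ)/(1 + sin φ) = (1 − sin 22.6°)/(1 + sin 22.6°) = 0.4448.

0.445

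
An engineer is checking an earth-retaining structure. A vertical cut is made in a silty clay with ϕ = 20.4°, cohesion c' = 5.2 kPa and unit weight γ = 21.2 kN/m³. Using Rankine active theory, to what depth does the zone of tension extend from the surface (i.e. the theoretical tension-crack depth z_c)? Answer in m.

0.706 m

K_a = tan²(45° − 20.4°/2) = 0.4831; √K_a = 0.6950.
The active pressure is zero where K_a γ z = 2c√K_a, so z_c = 2c/(γ√K_a) = 2×5.2/(21.2×0.6950) = 0.7058 m.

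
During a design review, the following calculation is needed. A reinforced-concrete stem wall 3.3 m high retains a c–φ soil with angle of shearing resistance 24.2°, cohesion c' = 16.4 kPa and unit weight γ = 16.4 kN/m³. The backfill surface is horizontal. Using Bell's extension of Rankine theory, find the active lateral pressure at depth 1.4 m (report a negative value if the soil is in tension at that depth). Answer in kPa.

K_a = (1 − sin φ)/(1 + sin φ) = 0.4185.
σ_a = K_a γ z − 2c√K_a = 0.4185×16.4×1.4 − 2×16.4×0.6469 = -11.61 kPa.

-11.6 kPa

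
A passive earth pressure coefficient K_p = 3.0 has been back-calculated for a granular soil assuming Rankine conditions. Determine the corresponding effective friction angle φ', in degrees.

K_p = (1+sin φ)/(1−sin φ) ⇒ sin φ = (K_p − 1)/(K_p + 1) = 0.5000.
φ = arcsin(0.5000) = 30.00°.

30.0°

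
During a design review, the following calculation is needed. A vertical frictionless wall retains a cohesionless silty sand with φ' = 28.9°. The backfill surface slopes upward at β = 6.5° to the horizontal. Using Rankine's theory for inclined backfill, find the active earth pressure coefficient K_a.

0.356

K_a = cos β · (cos β − √(cos²β − cos²φ)) / (cos β + √(cos²β − cos²φ)).
cos β = 0.9936, cos φ = 0.8755, √(cos²β − cos²φ) = 0.4698.
K_a = 0.9936 × (0.9936 − 0.4698)/(0.9936 + 0.4698) = 0.3556.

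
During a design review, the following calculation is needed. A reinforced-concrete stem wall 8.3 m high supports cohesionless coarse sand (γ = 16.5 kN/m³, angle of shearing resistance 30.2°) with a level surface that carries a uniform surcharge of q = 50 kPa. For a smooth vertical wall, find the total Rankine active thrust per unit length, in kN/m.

K_a = tan²(45° − φ/2) = 0.3307.
Soil triangle: ½ K_a γ H² = 0.5×0.3307×16.5×8.3² = 187.9 kN/m.
Surcharge rectangle: K_a q H = 0.3307×50×8.3 = 137.2 kN/m.
Total = 187.9 + 137.2 = 325.1 kN/m.

325 kN/m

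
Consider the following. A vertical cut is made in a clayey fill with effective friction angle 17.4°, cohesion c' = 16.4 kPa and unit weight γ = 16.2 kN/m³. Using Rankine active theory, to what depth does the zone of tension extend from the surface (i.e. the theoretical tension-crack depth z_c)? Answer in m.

K_a = tan²(45° − 17.4°/2) = 0.5396; √K_a = 0.7346.
The active pressure is zero where K_a γ z = 2c√K_a, so z_c = 2c/(γ√K_a) = 2×16.4/(16.2×0.7346) = 2.756 m.

2.76 m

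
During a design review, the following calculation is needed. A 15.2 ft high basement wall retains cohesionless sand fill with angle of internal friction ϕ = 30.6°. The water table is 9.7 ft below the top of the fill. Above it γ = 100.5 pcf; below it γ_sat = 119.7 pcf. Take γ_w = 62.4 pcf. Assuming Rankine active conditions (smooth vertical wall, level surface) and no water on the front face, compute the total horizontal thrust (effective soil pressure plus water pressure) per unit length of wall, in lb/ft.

K_a = tan²(45° − φ/2) = 0.3253.
γ' = 119.7 − 62.4 = 57.30 pcf. Depth below WT = 5.5 ft.
σ'_h at WT = K_a γ d_w = 317.2 psf; at base = 317.2 + K_a γ' × 5.5 = 419.7 psf.
P₁ (0–9.7 ft) = ½×317.2×9.7 = 1538. P₂ (9.7–15.2 ft) = ½(317.2+419.7)×5.5 = 2026.
P_w = ½ γ_w h₂² = 0.5×62.4×5.5² = 943.8. Total = 1538+2026+943.8 = 4508 lb/ft.

4510 lb/ft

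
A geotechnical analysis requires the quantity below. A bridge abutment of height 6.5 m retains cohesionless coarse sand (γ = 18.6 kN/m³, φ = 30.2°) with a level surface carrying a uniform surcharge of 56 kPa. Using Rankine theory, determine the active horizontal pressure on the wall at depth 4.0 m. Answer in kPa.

K_a = (1 − sin φ)/(1 + sin φ) = 0.3307.
σ_v = γz + q = 18.6 × 4.0 + 56 = 130.4 kPa.
σ_h = K_a σ_v = 0.3307 × 130.4 = 43.12 kPa.

43.1 kPa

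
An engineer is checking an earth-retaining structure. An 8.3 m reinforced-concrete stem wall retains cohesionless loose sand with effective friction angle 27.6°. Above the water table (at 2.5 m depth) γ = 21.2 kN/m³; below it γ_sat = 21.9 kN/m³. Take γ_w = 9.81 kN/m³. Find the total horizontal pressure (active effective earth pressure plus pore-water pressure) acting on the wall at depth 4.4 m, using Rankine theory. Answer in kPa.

46.5 kPa

K_a = (1 − sin φ)/(1 + sin φ) = 0.3668.
γ' = 21.9 − 9.81 = 12.09 kN/m³.
Effective vertical stress at 4.4 m: σ'_v = 21.2×2.5 + 12.09×1.90 = 75.97 kPa.
σ'_h = K_a σ'_v = 0.3668 × 75.97 = 27.86 kPa; u = γ_w × 1.90 = 18.64 kPa.
Total σ_h = 27.86 + 18.64 = 46.50 kPa.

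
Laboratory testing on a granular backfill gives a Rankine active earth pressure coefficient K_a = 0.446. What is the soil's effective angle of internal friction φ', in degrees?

22.5°

K_a = tan²(45° − φ/2) ⇒ 45° − φ/2 = arctan(√0.446) = 33.74°.
φ = 2(45° − 33.74°) = 22.53°.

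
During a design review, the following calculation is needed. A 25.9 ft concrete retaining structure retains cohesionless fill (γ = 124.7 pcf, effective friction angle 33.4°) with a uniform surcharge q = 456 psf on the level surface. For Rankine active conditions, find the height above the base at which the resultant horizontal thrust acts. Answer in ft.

9.58 ft

K_a = 0.2899.
Triangular part P₁ = ½K_aγH² = 12130 at H/3 = 8.633 ft; rectangular part P₂ = K_a q H = 3424 at H/2 = 12.95 ft.
ȳ = (P₁·8.633 + P₂·12.95)/(P₁+P₂) = 9.584 ft.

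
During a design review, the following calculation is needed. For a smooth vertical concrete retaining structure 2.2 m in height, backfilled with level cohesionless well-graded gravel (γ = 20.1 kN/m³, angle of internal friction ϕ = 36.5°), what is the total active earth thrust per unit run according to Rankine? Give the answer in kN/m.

12.4 kN/m

K_a = tan²(45° − φ/2) = 0.2541.
P_a = ½ K_a γ H² = 0.5 × 0.2541 × 20.1 × 2.2² = 12.36 kN/m.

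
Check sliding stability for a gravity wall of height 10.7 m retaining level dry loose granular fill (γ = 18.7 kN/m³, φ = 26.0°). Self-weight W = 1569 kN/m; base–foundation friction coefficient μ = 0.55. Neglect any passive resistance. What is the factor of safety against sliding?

K_a = tan²(45° − 26.0°/2) = 0.3905.
P_a = ½K_aγH² = 0.5×0.3905×18.7×10.7² = 418.0 kN/m, acting at H/3 = 3.567 m above the base.
FS_sliding = μW / P_a = 0.55×1569 / 418.0 = 2.065.

2.06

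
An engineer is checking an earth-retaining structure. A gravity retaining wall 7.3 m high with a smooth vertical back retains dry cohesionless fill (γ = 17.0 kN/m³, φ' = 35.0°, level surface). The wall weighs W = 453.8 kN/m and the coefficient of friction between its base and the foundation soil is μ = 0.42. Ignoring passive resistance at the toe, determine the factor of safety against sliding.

1.55

K_a = tan²(45° − 35.0°/2) = 0.2710.
P_a = ½K_aγH² = 0.5×0.2710×17.0×7.3² = 122.7 kN/m, acting at H/3 = 2.433 m above the base.
FS_sliding = μW / P_a = 0.42×453.8 / 122.7 = 1.553.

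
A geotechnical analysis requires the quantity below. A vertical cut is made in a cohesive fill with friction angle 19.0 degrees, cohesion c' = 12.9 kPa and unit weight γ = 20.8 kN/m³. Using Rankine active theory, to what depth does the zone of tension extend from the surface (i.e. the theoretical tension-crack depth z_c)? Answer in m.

K_a = tan²(45° − 19.0°/2) = 0.5088; √K_a = 0.7133.
The active pressure is zero where K_a γ z = 2c√K_a, so z_c = 2c/(γ√K_a) = 2×12.9/(20.8×0.7133) = 1.739 m.

1.74 m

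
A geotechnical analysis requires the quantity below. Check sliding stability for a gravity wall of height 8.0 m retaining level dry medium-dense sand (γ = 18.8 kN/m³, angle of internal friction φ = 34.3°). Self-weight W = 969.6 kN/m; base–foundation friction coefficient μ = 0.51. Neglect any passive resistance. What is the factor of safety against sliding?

K_a = tan²(45° − 34.3°/2) = 0.2792.
P_a = ½K_aγH² = 0.5×0.2792×18.8×8.0² = 167.9 kN/m, acting at H/3 = 2.667 m above the base.
FS_sliding = μW / P_a = 0.51×969.6 / 167.9 = 2.944.

2.94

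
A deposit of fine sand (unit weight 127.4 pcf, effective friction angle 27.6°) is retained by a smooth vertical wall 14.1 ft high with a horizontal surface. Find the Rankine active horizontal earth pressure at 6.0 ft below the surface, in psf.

280 psf

K_a = (1 − sin φ)/(1 + sin φ) = 0.3668.
σ_h = K_a γ z = 0.3668 × 127.4 × 6.0 = 280.4 psf.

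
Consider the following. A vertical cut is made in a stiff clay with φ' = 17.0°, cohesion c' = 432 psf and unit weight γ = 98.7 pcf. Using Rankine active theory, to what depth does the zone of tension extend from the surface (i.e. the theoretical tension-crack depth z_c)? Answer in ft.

K_a = tan²(45° − 17.0°/2) = 0.5475; √K_a = 0.7400.
The active pressure is zero where K_a γ z = 2c√K_a, so z_c = 2c/(γ√K_a) = 2×432/(98.7×0.7400) = 11.83 ft.

11.8 ft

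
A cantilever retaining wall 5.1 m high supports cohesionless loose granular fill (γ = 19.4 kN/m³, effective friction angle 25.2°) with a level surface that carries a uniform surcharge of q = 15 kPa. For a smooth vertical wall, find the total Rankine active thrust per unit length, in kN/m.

132 kN/m

K_a = tan²(45° − φ/2) = 0.4027.
Soil triangle: ½ K_a γ H² = 0.5×0.4027×19.4×5.1² = 101.6 kN/m.
Surcharge rectangle: K_a q H = 0.4027×15×5.1 = 30.81 kN/m.
Total = 101.6 + 30.81 = 132.4 kN/m.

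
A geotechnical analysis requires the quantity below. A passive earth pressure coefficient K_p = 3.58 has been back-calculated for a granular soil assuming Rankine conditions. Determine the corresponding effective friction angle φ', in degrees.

34.3°

K_p = (1+sin φ)/(1−sin φ) ⇒ sin φ = (K_p − 1)/(K_p + 1) = 0.5633.
φ = arcsin(0.5633) = 34.29°.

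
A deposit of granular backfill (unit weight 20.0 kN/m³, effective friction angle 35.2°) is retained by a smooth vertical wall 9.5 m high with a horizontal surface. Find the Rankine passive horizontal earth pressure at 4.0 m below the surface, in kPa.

K_p = (1 + sin φ)/(1 − sin φ) = 3.722.
σ_h = K_p γ z = 3.722 × 20.0 × 4.0 = 297.7 kPa.

298 kPa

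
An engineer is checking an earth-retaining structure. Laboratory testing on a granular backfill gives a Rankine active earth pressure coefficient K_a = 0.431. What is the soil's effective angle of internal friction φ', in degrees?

23.4°

K_a = tan²(45° − φ/2) ⇒ 45° − φ/2 = arctan(√0.431) = 33.29°.
φ = 2(45° − 33.29°) = 23.43°.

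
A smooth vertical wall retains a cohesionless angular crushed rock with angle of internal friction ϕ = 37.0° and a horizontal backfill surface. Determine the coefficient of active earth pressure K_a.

K_a = tan²(45° − φ/2) = tan²(26.50°) = 0.2486.

0.249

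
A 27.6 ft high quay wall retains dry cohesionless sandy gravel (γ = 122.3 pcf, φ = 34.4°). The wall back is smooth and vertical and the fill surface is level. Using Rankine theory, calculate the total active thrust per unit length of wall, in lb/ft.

K_a = tan²(45° − φ/2) = 0.2780.
P_a = ½ K_a γ H² = 0.5 × 0.2780 × 122.3 × 27.6² = 12950 lb/ft.

12900 lb/ft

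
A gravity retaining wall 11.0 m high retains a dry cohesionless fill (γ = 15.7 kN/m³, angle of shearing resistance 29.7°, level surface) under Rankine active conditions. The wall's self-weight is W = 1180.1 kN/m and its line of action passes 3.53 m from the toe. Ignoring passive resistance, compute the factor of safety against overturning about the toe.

K_a = tan²(45° − 29.7°/2) = 0.3374.
P_a = ½K_aγH² = 0.5×0.3374×15.7×11.0² = 320.5 kN/m, acting at H/3 = 3.667 m above the base.
Overturning moment M_o = P_a × H/3 = 320.5 × 3.667 = 1175.
Resisting moment M_r = W × 3.53 = 1180.1 × 3.53 = 4166.
FS_overturning = M_r/M_o = 4166/1175 = 3.545.

3.55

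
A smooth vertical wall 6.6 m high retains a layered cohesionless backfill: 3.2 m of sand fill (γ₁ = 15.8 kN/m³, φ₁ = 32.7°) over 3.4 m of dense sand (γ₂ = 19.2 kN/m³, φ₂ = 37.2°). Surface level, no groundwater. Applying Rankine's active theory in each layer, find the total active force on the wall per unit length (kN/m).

93.9 kN/m

K_a1 = tan²(45°−32.7°/2) = 0.2985; K_a2 = tan²(45°−37.2°/2) = 0.2464.
Layer 1: σ at base = K_a1 γ₁ h₁ = 15.09 kPa; P₁ = ½×15.09×3.2 = 24.15.
Layer 2: σ_v at top = γ₁h₁ = 50.56; σ_h top = K_a2×50.56 = 12.46; σ_h base = K_a2×(50.56+19.2×3.4) = 28.54.
P₂ = ½(12.46+28.54)×3.4 = 69.71. Total P_a = 24.15+69.71 = 93.85 kN/m.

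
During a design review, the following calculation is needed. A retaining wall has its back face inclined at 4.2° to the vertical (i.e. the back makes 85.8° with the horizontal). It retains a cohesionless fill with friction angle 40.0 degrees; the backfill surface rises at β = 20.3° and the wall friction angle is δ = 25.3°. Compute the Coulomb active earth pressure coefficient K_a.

K_a = sin²(α+φ) / [sin²α · sin(α−δ) · (1 + √{sin(φ+δ)sin(φ−β) / (sin(α−δ)sin(α+β))})²].
With α = 85.8°, φ = 40.0°, δ = 25.3°, β = 20.3°: K_a = 0.2949.

0.295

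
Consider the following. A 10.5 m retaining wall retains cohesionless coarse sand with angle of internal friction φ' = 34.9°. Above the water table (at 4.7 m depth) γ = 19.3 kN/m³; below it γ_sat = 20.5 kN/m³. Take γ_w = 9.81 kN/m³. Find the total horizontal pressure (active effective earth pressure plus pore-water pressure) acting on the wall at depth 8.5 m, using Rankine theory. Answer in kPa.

K_a = (1 − sin φ)/(1 + sin φ) = 0.2721.
γ' = 20.5 − 9.81 = 10.69 kN/m³.
Effective vertical stress at 8.5 m: σ'_v = 19.3×4.7 + 10.69×3.80 = 131.3 kPa.
σ'_h = K_a σ'_v = 0.2721 × 131.3 = 35.74 kPa; u = γ_w × 3.80 = 37.28 kPa.
Total σ_h = 35.74 + 37.28 = 73.02 kPa.

73.0 kPa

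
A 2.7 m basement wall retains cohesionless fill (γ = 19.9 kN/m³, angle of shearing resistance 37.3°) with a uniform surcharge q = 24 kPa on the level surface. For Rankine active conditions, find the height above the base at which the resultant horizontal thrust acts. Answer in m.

K_a = 0.2453.
Triangular part P₁ = ½K_aγH² = 17.80 at H/3 = 0.9000 m; rectangular part P₂ = K_a q H = 15.90 at H/2 = 1.350 m.
ȳ = (P₁·0.9000 + P₂·1.350)/(P₁+P₂) = 1.112 m.

1.11 m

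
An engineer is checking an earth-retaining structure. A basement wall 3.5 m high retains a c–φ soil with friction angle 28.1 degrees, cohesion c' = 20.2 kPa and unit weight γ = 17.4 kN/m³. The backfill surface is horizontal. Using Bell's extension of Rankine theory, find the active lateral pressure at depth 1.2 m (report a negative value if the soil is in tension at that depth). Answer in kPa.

K_a = (1 − sin φ)/(1 + sin φ) = 0.3596.
σ_a = K_a γ z − 2c√K_a = 0.3596×17.4×1.2 − 2×20.2×0.5997 = -16.72 kPa.

-16.7 kPa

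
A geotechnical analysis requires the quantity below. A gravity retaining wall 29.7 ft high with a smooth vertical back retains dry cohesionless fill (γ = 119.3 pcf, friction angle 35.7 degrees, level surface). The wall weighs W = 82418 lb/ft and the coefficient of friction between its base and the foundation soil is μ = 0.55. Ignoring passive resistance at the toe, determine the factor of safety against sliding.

K_a = tan²(45° − 35.7°/2) = 0.2630.
P_a = ½K_aγH² = 0.5×0.2630×119.3×29.7² = 13840 lb/ft, acting at H/3 = 9.900 ft above the base.
FS_sliding = μW / P_a = 0.55×82418 / 13840 = 3.276.

3.28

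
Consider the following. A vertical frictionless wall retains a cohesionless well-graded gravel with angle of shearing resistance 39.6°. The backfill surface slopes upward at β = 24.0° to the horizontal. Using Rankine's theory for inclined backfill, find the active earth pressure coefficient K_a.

0.275

K_a = cos β · (cos β − √(cos²β − cos²φ)) / (cos β + √(cos²β − cos²φ)).
cos β = 0.9135, cos φ = 0.7705, √(cos²β − cos²φ) = 0.4908.
K_a = 0.9135 × (0.9135 − 0.4908)/(0.9135 + 0.4908) = 0.2750.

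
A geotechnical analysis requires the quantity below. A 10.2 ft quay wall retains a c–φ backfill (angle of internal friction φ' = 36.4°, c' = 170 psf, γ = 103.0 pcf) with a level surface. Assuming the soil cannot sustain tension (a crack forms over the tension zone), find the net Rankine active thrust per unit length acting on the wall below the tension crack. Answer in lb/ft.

177 lb/ft

K_a = 0.2552; √K_a = 0.5051.
Tension-crack depth z_c = 2c/(γ√K_a) = 2×170/(103.0×0.5051) = 6.535 ft.
σ_a at base = K_a γ H − 2c√K_a = 0.2552×103.0×10.2 − 2×170×0.5051 = 96.33 psf.
P_a = ½ × 96.33 × (H − z_c) = 0.5×96.33×3.665 = 176.5 lb/ft.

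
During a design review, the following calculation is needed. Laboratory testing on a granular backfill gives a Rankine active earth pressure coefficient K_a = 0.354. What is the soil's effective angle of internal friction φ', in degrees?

K_a = tan²(45° − φ/2) ⇒ 45° − φ/2 = arctan(√0.354) = 30.75°.
φ = 2(45° − 30.75°) = 28.50°.

28.5°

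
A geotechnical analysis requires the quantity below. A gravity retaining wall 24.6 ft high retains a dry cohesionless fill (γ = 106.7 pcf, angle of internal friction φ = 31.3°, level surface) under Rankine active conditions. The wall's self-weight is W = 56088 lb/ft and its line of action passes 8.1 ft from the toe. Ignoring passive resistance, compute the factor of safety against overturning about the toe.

5.43

K_a = tan²(45° − 31.3°/2) = 0.3162.
P_a = ½K_aγH² = 0.5×0.3162×106.7×24.6² = 10210 lb/ft, acting at H/3 = 8.200 ft above the base.
Overturning moment M_o = P_a × H/3 = 10210 × 8.200 = 83710.
Resisting moment M_r = W × 8.1 = 56088 × 8.1 = 454300.
FS_overturning = M_r/M_o = 454300/83710 = 5.427.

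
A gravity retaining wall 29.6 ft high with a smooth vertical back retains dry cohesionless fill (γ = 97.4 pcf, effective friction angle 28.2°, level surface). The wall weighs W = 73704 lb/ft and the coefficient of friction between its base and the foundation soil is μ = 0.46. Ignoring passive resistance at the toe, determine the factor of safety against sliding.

K_a = tan²(45° − 28.2°/2) = 0.3582.
P_a = ½K_aγH² = 0.5×0.3582×97.4×29.6² = 15280 lb/ft, acting at H/3 = 9.867 ft above the base.
FS_sliding = μW / P_a = 0.46×73704 / 15280 = 2.218.

2.22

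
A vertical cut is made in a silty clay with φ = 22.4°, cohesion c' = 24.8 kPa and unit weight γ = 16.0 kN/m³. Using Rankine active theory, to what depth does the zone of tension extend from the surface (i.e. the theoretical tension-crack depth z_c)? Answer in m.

4.63 m

K_a = tan²(45° − 22.4°/2) = 0.4482; √K_a = 0.6694.
The active pressure is zero where K_a γ z = 2c√K_a, so z_c = 2c/(γ√K_a) = 2×24.8/(16.0×0.6694) = 4.631 m.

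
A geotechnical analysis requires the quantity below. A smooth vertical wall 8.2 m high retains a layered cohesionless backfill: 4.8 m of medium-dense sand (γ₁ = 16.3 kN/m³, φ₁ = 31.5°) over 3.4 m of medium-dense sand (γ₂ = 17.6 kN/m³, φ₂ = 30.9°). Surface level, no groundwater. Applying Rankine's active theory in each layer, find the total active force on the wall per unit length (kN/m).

K_a1 = tan²(45°−31.5°/2) = 0.3136; K_a2 = tan²(45°−30.9°/2) = 0.3214.
Layer 1: σ at base = K_a1 γ₁ h₁ = 24.54 kPa; P₁ = ½×24.54×4.8 = 58.89.
Layer 2: σ_v at top = γ₁h₁ = 78.24; σ_h top = K_a2×78.24 = 25.15; σ_h base = K_a2×(78.24+17.6×3.4) = 44.38.
P₂ = ½(25.15+44.38)×3.4 = 118.2. Total P_a = 58.89+118.2 = 177.1 kN/m.

177 kN/m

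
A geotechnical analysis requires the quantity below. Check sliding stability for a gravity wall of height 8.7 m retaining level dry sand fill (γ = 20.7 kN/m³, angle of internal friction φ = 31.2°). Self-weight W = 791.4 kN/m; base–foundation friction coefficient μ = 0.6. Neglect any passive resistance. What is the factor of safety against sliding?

1.91

K_a = tan²(45° − 31.2°/2) = 0.3175.
P_a = ½K_aγH² = 0.5×0.3175×20.7×8.7² = 248.7 kN/m, acting at H/3 = 2.900 m above the base.
FS_sliding = μW / P_a = 0.6×791.4 / 248.7 = 1.909.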